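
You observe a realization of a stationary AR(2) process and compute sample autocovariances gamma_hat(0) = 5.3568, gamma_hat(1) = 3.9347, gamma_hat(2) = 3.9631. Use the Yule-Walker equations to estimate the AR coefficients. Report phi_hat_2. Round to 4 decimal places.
\hat\phi_{2} = 0.4350

The Yule-Walker equations for an AR(p) process read, in matrix form,
  Gamma_p phi = r_p,   with   (Gamma_p)_{ij} = gamma(|i - j|),
                       (r_p)_i = gamma(i),   i,j = 1..p.
Substitute the sample gammas (Toeplitz matrix and right-hand side of size 2):
  Gamma_p = [[5.3568, 3.9347], [3.9347, 5.3568]]
  r_p     = [3.9347, 3.9631]
Written out:
  5.3568 phi_1 + 3.9347 phi_2 = 3.9347
  3.9347 phi_1 + 5.3568 phi_2 = 3.9631
Solve by Cramer's rule:
  det = gamma(0)^2 - gamma(1)^2 = (5.3568)^2 - (3.9347)^2 = 28.69530624 - 15.48186409 = 13.21344215
  phi_hat_1 = [gamma(1) gamma(0) - gamma(1) gamma(2)] / det = [(3.9347)(5.3568) - (3.9347)(3.9631)] / 13.21344215 = 5.48379139 / 13.21344215 = 0.415
  phi_hat_2 = [gamma(0) gamma(2) - gamma(1)^2] / det = [(5.3568)(3.9631) - (3.9347)^2] / 13.21344215 = 5.74766999 / 13.21344215 = 0.435
So phi_hat = [0.4150, 0.4350].
Therefore phi_hat_2 = 0.4350.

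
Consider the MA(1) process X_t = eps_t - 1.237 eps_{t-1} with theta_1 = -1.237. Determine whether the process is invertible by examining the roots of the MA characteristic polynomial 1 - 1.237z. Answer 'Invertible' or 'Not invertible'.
\text{Not invertible}

The MA(q) characteristic polynomial is P(z) = 1 - 1.237z.
Invertibility requires all roots to lie outside the unit circle, i.e. |z| > 1 for every root.
This is linear in z: 1 + (-1.237) z = 0  =>  z = -1/(-1.237) = 0.808407,  |z| = 0.808407.
Moduli of all roots: 0.8084.
All moduli strictly greater than 1? No.
Verdict: Not invertible.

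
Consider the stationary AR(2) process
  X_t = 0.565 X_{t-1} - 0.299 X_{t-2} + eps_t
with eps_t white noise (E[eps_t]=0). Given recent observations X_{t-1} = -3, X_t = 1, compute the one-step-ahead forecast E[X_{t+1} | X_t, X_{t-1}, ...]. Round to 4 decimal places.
E[X_{t+1} \mid \mathcal F_t] = 1.4620

For an AR(p) model X_t = c + sum_i phi_i X_{t-i} + eps_t, the
one-step-ahead conditional mean is
  E[X_{t+1} | X_t, ...] = c + sum_i phi_i X_{t+1-i}.
Substitute known values:
  E[X_{t+1} | ...] = (0.565) * (1) + (-0.299) * (-3)
                   = 1.4620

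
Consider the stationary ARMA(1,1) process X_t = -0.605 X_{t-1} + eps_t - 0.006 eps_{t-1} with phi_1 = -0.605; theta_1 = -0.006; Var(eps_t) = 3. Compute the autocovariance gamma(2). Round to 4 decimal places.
\gamma(2) = 1.7556

Multiply the model equation by X_{t-k} and take expectations. With theta_0 = psi_0 = 1 and psi_j the MA(infinity) weights, this gives
  gamma(k) - sum_i phi_i gamma(k-i) = c_k,
  c_k = sigma^2 * sum_{j=k..q} theta_j psi_{j-k}   (c_k = 0 for k > q),
using gamma(-m) = gamma(m).
psi-weights needed (psi_j = theta_j + sum_i phi_i psi_{j-i}):
  psi_1 = theta_1 + phi_1 = -0.006 + (-0.605) = -0.611
Right-hand sides:
  c_0 = sigma^2 (1 + theta_1 psi_1) = 3 * (1 + (-0.006)(-0.611)) = 3 * 1.003666 = 3.010998
  c_1 = sigma^2 theta_1 = 3 * (-0.006) = -0.018
  c_2 = 0
Equations for k = 0 and k = 1 (AR order 1):
  gamma(0) = phi_1 gamma(1) + c_0
  gamma(1) = phi_1 gamma(0) + c_1
Substituting the second into the first: gamma(0) (1 - phi_1^2) = c_0 + phi_1 c_1, so
  gamma(0) = (c_0 + phi_1 c_1) / (1 - phi_1^2) = (3.010998 + (-0.605)(-0.018)) / (1 - (-0.605)^2) = 3.021888 / 0.633975 = 4.766573.
  gamma(1) = phi_1 gamma(0) + c_1 = (-0.605)(4.766573) + (-0.018) = -2.901777.
For k = 2 (> q): gamma(2) = phi_1 gamma(1) = (-0.605)(-2.901777) = 1.755575.
Therefore gamma(2) = 1.7556 (to 4 decimal places).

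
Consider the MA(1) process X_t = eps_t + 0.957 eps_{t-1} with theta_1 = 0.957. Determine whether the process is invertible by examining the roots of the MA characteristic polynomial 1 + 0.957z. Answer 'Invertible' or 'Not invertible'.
\text{Invertible}

The MA(q) characteristic polynomial is P(z) = 1 + 0.957z.
Invertibility requires all roots to lie outside the unit circle, i.e. |z| > 1 for every root.
This is linear in z: 1 + (0.957) z = 0  =>  z = -1/(0.957) = -1.044932,  |z| = 1.044932.
Moduli of all roots: 1.0449.
All moduli strictly greater than 1? Yes.
Verdict: Invertible.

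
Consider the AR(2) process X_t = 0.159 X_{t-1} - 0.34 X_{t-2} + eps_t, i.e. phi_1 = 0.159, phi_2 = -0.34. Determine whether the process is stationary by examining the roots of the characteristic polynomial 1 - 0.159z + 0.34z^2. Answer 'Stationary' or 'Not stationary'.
\text{Stationary}

The AR(p) characteristic polynomial is P(z) = 1 - 0.159z + 0.34z^2.
Stationarity requires all roots to lie outside the unit circle, i.e. |z| > 1 for every root.
Set 1 + (-0.159) z + (0.34) z^2 = 0, i.e. a z^2 + b z + c = 0 with a = 0.34, b = -0.159, c = 1.
Discriminant D = b^2 - 4ac = (-0.159)^2 - 4*(0.34)*1 = 0.025281 - (1.36) = -1.334719.
D < 0, so the roots are the complex-conjugate pair z = (-b +/- i sqrt(-D)) / (2a) = 0.2338 +/- 1.699i.
For a conjugate pair |z|^2 = z * conj(z) = (product of roots) = c/a = 1/(0.34) = 2.941176, so |z| = sqrt(2.941176) = 1.715 for both roots.
Moduli of all roots: 1.7150, 1.7150.
All moduli strictly greater than 1? Yes.
Verdict: Stationary.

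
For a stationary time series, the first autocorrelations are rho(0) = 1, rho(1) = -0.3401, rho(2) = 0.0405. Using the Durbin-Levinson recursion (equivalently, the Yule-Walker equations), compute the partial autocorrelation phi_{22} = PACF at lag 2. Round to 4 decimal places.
\phi_{22} = -0.0850

The PACF at lag k is phi_{kk}, the last component of the solution
to the Yule-Walker system G_k phi = r_k where
  (G_k)_{ij} = rho(|i - j|), (r_k)_i = rho(i), i,j = 1..k.
Equivalently, Durbin-Levinson gives phi_{kk} iteratively:
  phi_{11} = rho(1)
  phi_{kk} = [rho(k) - sum_{j=1..k-1} phi_{k-1,j} rho(k-j)]
            / [1 - sum_{j=1..k-1} phi_{k-1,j} rho(j)],
  phi_{k,j} = phi_{k-1,j} - phi_{kk} phi_{k-1,k-j},  j = 1..k-1.
Step k = 1:
  phi_11 = rho(1) = -0.3401.
Step k = 2:
  phi_22 = [rho(2) - phi_11 rho(1)] / [1 - phi_11 rho(1)] = [0.0405 - (-0.3401)(-0.3401)] / [1 - (-0.3401)(-0.3401)]
         = -0.07516801 / 0.88433199 = -0.085.
Therefore phi_{22} = -0.0850.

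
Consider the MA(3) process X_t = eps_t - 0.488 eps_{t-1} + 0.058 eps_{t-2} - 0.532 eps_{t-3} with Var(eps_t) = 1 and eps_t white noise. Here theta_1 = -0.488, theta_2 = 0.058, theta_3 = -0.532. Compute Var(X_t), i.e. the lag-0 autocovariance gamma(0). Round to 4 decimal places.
\gamma(0) = 1.5245

For an MA(q) process X_t = eps_t + sum_i theta_i eps_{t-i} with
Var(eps_t) = sigma^2, the variance is
  gamma(0) = sigma^2 * (1 + sum_i theta_i^2).
  sum_i theta_i^2 = (-0.488)^2 + (0.058)^2 + (-0.532)^2 = 0.238144 + 0.003364 + 0.283024 = 0.524532.
  gamma(0) = 1 * (1 + 0.524532) = 1 * 1.524532 = 1.524532, which rounds to 1.5245.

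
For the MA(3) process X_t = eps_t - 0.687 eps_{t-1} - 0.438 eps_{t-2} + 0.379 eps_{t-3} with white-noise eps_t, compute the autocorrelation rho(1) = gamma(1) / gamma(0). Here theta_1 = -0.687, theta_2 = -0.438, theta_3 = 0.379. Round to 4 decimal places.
\rho(1) = -0.3055

For an MA(q) process with theta_0 = 1, the autocovariance is
  gamma(k) = sigma^2 * sum_{i=0..q-k} theta_i * theta_{i+k},
and rho(k) = gamma(k) / gamma(0). Sigma^2 cancels.
  numerator   = (1)*(-0.687) + (-0.687)*(-0.438) + (-0.438)*(0.379) = -0.552096.
  denominator = (1)^2 + (-0.687)^2 + (-0.438)^2 + (0.379)^2 = 1.807454.
  rho(1) = -0.552096 / 1.807454 = -0.3055.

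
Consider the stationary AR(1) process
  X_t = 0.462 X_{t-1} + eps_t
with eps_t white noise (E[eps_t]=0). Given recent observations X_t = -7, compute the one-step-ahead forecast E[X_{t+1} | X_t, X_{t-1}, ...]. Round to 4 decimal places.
E[X_{t+1} \mid \mathcal F_t] = -3.2340

For an AR(p) model X_t = c + sum_i phi_i X_{t-i} + eps_t, the
one-step-ahead conditional mean is
  E[X_{t+1} | X_t, ...] = c + sum_i phi_i X_{t+1-i}.
Substitute known values:
  E[X_{t+1} | ...] = (0.462) * (-7)
                   = -3.2340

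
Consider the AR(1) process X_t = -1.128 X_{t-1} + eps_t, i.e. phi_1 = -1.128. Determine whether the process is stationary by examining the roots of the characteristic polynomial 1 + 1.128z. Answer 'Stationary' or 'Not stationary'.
\text{Not stationary}

The AR(p) characteristic polynomial is P(z) = 1 + 1.128z.
Stationarity requires all roots to lie outside the unit circle, i.e. |z| > 1 for every root.
This is linear in z: 1 + (1.128) z = 0  =>  z = -1/(1.128) = -0.886525,  |z| = 0.886525.
Moduli of all roots: 0.8865.
All moduli strictly greater than 1? No.
Verdict: Not stationary.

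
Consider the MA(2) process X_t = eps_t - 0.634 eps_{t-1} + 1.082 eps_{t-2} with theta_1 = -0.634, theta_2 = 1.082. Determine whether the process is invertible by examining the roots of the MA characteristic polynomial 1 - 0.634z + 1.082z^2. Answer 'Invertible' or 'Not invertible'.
\text{Not invertible}

The MA(q) characteristic polynomial is P(z) = 1 - 0.634z + 1.082z^2.
Invertibility requires all roots to lie outside the unit circle, i.e. |z| > 1 for every root.
Set 1 + (-0.634) z + (1.082) z^2 = 0, i.e. a z^2 + b z + c = 0 with a = 1.082, b = -0.634, c = 1.
Discriminant D = b^2 - 4ac = (-0.634)^2 - 4*(1.082)*1 = 0.401956 - (4.328) = -3.926044.
D < 0, so the roots are the complex-conjugate pair z = (-b +/- i sqrt(-D)) / (2a) = 0.293 +/- 0.9156i.
For a conjugate pair |z|^2 = z * conj(z) = (product of roots) = c/a = 1/(1.082) = 0.924214, so |z| = sqrt(0.924214) = 0.9614 for both roots.
Moduli of all roots: 0.9614, 0.9614.
All moduli strictly greater than 1? No.
Verdict: Not invertible.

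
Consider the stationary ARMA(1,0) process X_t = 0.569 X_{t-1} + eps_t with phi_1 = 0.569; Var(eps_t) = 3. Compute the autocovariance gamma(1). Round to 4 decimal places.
\gamma(1) = 2.5243

Multiply the model equation by X_{t-k} and take expectations. With theta_0 = psi_0 = 1 and psi_j the MA(infinity) weights, this gives
  gamma(k) - sum_i phi_i gamma(k-i) = c_k,
  c_k = sigma^2 * sum_{j=k..q} theta_j psi_{j-k}   (c_k = 0 for k > q),
using gamma(-m) = gamma(m).
Pure AR (q = 0): c_0 = sigma^2 = 3, c_k = 0 for k >= 1.
Equations for k = 0 and k = 1 (AR order 1):
  gamma(0) = phi_1 gamma(1) + c_0
  gamma(1) = phi_1 gamma(0) + c_1
Substituting the second into the first: gamma(0) (1 - phi_1^2) = c_0 + phi_1 c_1, so
  gamma(0) = c_0 / (1 - phi_1^2) = 3 / (1 - (0.569)^2) = 3 / 0.676239 = 4.436301.
  gamma(1) = phi_1 gamma(0) = (0.569)(4.436301) = 2.524255.
Therefore gamma(1) = 2.5243 (to 4 decimal places).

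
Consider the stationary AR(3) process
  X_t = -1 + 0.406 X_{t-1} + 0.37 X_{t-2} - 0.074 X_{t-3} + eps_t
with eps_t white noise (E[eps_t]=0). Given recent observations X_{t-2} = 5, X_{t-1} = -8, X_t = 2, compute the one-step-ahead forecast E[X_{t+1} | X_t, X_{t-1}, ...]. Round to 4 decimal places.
E[X_{t+1} \mid \mathcal F_t] = -3.5180

For an AR(p) model X_t = c + sum_i phi_i X_{t-i} + eps_t, the
one-step-ahead conditional mean is
  E[X_{t+1} | X_t, ...] = c + sum_i phi_i X_{t+1-i}.
Substitute known values:
  E[X_{t+1} | ...] = -1 + (0.406) * (2) + (0.37) * (-8) + (-0.074) * (5)
                   = -3.5180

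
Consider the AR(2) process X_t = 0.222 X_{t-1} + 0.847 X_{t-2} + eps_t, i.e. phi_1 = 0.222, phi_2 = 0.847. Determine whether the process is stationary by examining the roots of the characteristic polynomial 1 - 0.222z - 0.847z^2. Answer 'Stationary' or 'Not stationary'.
\text{Not stationary}

The AR(p) characteristic polynomial is P(z) = 1 - 0.222z - 0.847z^2.
Stationarity requires all roots to lie outside the unit circle, i.e. |z| > 1 for every root.
Set 1 + (-0.222) z + (-0.847) z^2 = 0, i.e. a z^2 + b z + c = 0 with a = -0.847, b = -0.222, c = 1.
Discriminant D = b^2 - 4ac = (-0.222)^2 - 4*(-0.847)*1 = 0.049284 - (-3.388) = 3.437284.
D >= 0, so the roots are real: z = (-b +/- sqrt(D)) / (2a) = (0.222 +/- 1.853991) / (-1.694).
  z_1 = (0.222 + 1.853991) / (-1.694) = -1.2255,   |z_1| = 1.2255.
  z_2 = (0.222 - 1.853991) / (-1.694) = 0.9634,   |z_2| = 0.9634.
Moduli of all roots: 1.2255, 0.9634.
All moduli strictly greater than 1? No.
Verdict: Not stationary.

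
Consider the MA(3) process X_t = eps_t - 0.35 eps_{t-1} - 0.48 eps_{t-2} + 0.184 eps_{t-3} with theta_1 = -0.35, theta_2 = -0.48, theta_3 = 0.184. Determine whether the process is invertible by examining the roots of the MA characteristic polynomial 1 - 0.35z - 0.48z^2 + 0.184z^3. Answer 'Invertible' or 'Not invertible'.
\text{Invertible}

The MA(q) characteristic polynomial is P(z) = 1 - 0.35z - 0.48z^2 + 0.184z^3.
Invertibility requires all roots to lie outside the unit circle, i.e. |z| > 1 for every root.
Degree 3: look for a simple real root z0 first, then factor out (1 - z/z0) and solve the remaining quadratic.
Testing z0 = 2.5: P(2.5) = 1 + (-0.35)(2.5) + (-0.48)(2.5)^2 + (0.184)(2.5)^3
  = 1 + (-0.875) + (-3) + (2.875) = 0.  So z_0 = 2.5 is a root, |z_0| = 2.5.
Divide out the factor (1 - 0.4 z) = (1 - z/z0) (since 1/z0 = 0.4):
  P(z) = (1 - 0.4 z)(1 + (0.05) z + (-0.46) z^2)
  [check: z-coef 0.05 - (0.4) = -0.35; z^2-coef -0.46 - (0.4)(0.05) = -0.48; z^3-coef -(0.4)(-0.46) = 0.184.]
Remaining roots from the quadratic factor 1 + (0.05) z + (-0.46) z^2:
  Set 1 + (0.05) z + (-0.46) z^2 = 0, i.e. a z^2 + b z + c = 0 with a = -0.46, b = 0.05, c = 1.
  Discriminant D = b^2 - 4ac = (0.05)^2 - 4*(-0.46)*1 = 0.0025 - (-1.84) = 1.8425.
  D >= 0, so the roots are real: z = (-b +/- sqrt(D)) / (2a) = (-0.05 +/- 1.357387) / (-0.92).
    z_1 = (-0.05 + 1.357387) / (-0.92) = -1.4211,   |z_1| = 1.4211.
    z_2 = (-0.05 - 1.357387) / (-0.92) = 1.5298,   |z_2| = 1.5298.
Moduli of all roots: 2.5000, 1.4211, 1.5298.
All moduli strictly greater than 1? Yes.
Verdict: Invertible.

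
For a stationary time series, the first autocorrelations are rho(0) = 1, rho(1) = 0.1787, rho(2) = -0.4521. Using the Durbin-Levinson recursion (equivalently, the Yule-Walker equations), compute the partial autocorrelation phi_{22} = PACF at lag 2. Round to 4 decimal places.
\phi_{22} = -0.5000

The PACF at lag k is phi_{kk}, the last component of the solution
to the Yule-Walker system G_k phi = r_k where
  (G_k)_{ij} = rho(|i - j|), (r_k)_i = rho(i), i,j = 1..k.
Equivalently, Durbin-Levinson gives phi_{kk} iteratively:
  phi_{11} = rho(1)
  phi_{kk} = [rho(k) - sum_{j=1..k-1} phi_{k-1,j} rho(k-j)]
            / [1 - sum_{j=1..k-1} phi_{k-1,j} rho(j)],
  phi_{k,j} = phi_{k-1,j} - phi_{kk} phi_{k-1,k-j},  j = 1..k-1.
Step k = 1:
  phi_11 = rho(1) = 0.1787.
Step k = 2:
  phi_22 = [rho(2) - phi_11 rho(1)] / [1 - phi_11 rho(1)] = [-0.4521 - (0.1787)(0.1787)] / [1 - (0.1787)(0.1787)]
         = -0.48403369 / 0.96806631 = -0.5.
Therefore phi_{22} = -0.5000.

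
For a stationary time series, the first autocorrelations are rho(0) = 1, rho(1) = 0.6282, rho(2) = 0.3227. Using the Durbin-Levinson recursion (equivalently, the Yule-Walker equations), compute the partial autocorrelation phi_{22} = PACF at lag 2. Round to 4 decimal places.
\phi_{22} = -0.1188

The PACF at lag k is phi_{kk}, the last component of the solution
to the Yule-Walker system G_k phi = r_k where
  (G_k)_{ij} = rho(|i - j|), (r_k)_i = rho(i), i,j = 1..k.
Equivalently, Durbin-Levinson gives phi_{kk} iteratively:
  phi_{11} = rho(1)
  phi_{kk} = [rho(k) - sum_{j=1..k-1} phi_{k-1,j} rho(k-j)]
            / [1 - sum_{j=1..k-1} phi_{k-1,j} rho(j)],
  phi_{k,j} = phi_{k-1,j} - phi_{kk} phi_{k-1,k-j},  j = 1..k-1.
Step k = 1:
  phi_11 = rho(1) = 0.6282.
Step k = 2:
  phi_22 = [rho(2) - phi_11 rho(1)] / [1 - phi_11 rho(1)] = [0.3227 - (0.6282)(0.6282)] / [1 - (0.6282)(0.6282)]
         = -0.07193524 / 0.60536476 = -0.1188.
Therefore phi_{22} = -0.1188.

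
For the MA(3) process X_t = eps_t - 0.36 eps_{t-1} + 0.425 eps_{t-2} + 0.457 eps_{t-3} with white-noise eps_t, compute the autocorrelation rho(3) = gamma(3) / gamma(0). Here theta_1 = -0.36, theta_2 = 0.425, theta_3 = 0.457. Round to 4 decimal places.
\rho(3) = 0.3008

For an MA(q) process with theta_0 = 1, the autocovariance is
  gamma(k) = sigma^2 * sum_{i=0..q-k} theta_i * theta_{i+k},
and rho(k) = gamma(k) / gamma(0). Sigma^2 cancels.
  numerator   = (1)*(0.457) = 0.457.
  denominator = (1)^2 + (-0.36)^2 + (0.425)^2 + (0.457)^2 = 1.519074.
  rho(3) = 0.457 / 1.519074 = 0.3008.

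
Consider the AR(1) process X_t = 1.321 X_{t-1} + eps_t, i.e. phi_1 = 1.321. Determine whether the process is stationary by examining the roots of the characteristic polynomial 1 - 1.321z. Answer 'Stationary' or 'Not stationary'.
\text{Not stationary}

The AR(p) characteristic polynomial is P(z) = 1 - 1.321z.
Stationarity requires all roots to lie outside the unit circle, i.e. |z| > 1 for every root.
This is linear in z: 1 + (-1.321) z = 0  =>  z = -1/(-1.321) = 0.757002,  |z| = 0.757002.
Moduli of all roots: 0.7570.
All moduli strictly greater than 1? No.
Verdict: Not stationary.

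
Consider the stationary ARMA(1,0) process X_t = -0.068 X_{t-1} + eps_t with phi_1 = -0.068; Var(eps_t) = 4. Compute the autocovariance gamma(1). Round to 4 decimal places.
\gamma(1) = -0.2733

Multiply the model equation by X_{t-k} and take expectations. With theta_0 = psi_0 = 1 and psi_j the MA(infinity) weights, this gives
  gamma(k) - sum_i phi_i gamma(k-i) = c_k,
  c_k = sigma^2 * sum_{j=k..q} theta_j psi_{j-k}   (c_k = 0 for k > q),
using gamma(-m) = gamma(m).
Pure AR (q = 0): c_0 = sigma^2 = 4, c_k = 0 for k >= 1.
Equations for k = 0 and k = 1 (AR order 1):
  gamma(0) = phi_1 gamma(1) + c_0
  gamma(1) = phi_1 gamma(0) + c_1
Substituting the second into the first: gamma(0) (1 - phi_1^2) = c_0 + phi_1 c_1, so
  gamma(0) = c_0 / (1 - phi_1^2) = 4 / (1 - (-0.068)^2) = 4 / 0.995376 = 4.018582.
  gamma(1) = phi_1 gamma(0) = (-0.068)(4.018582) = -0.273264.
Therefore gamma(1) = -0.2733 (to 4 decimal places).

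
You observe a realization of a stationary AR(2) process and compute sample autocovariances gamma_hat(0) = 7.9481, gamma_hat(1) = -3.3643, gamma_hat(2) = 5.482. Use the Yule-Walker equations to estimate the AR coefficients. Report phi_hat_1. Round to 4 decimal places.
\hat\phi_{1} = -0.1600

The Yule-Walker equations for an AR(p) process read, in matrix form,
  Gamma_p phi = r_p,   with   (Gamma_p)_{ij} = gamma(|i - j|),
                       (r_p)_i = gamma(i),   i,j = 1..p.
Substitute the sample gammas (Toeplitz matrix and right-hand side of size 2):
  Gamma_p = [[7.9481, -3.3643], [-3.3643, 7.9481]]
  r_p     = [-3.3643, 5.482]
Written out:
  7.9481 phi_1 - 3.3643 phi_2 = -3.3643
  -3.3643 phi_1 + 7.9481 phi_2 = 5.482
Solve by Cramer's rule:
  det = gamma(0)^2 - gamma(1)^2 = (7.9481)^2 - (-3.3643)^2 = 63.17229361 - 11.31851449 = 51.85377912
  phi_hat_1 = [gamma(1) gamma(0) - gamma(1) gamma(2)] / det = [(-3.3643)(7.9481) - (-3.3643)(5.482)] / 51.85377912 = -8.29670023 / 51.85377912 = -0.16
  phi_hat_2 = [gamma(0) gamma(2) - gamma(1)^2] / det = [(7.9481)(5.482) - (-3.3643)^2] / 51.85377912 = 32.25296971 / 51.85377912 = 0.622
So phi_hat = [-0.1600, 0.6220].
Therefore phi_hat_1 = -0.1600.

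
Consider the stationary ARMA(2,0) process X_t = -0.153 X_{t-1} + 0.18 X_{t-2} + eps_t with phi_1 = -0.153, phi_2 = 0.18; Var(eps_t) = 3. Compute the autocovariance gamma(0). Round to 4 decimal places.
\gamma(0) = 3.2123

Multiply the model equation by X_{t-k} and take expectations. With theta_0 = psi_0 = 1 and psi_j the MA(infinity) weights, this gives
  gamma(k) - sum_i phi_i gamma(k-i) = c_k,
  c_k = sigma^2 * sum_{j=k..q} theta_j psi_{j-k}   (c_k = 0 for k > q),
using gamma(-m) = gamma(m).
Pure AR (q = 0): c_0 = sigma^2 = 3, c_k = 0 for k >= 1.
Equations for k = 0, 1, 2 (AR order 2, c_2 = 0):
  (E0) gamma(0) = phi_1 gamma(1) + phi_2 gamma(2) + c_0
  (E1) gamma(1) = phi_1 gamma(0) + phi_2 gamma(1) + c_1
  (E2) gamma(2) = phi_1 gamma(1) + phi_2 gamma(0)
From (E1): gamma(1) = A gamma(0) + B with
  A = phi_1 / (1 - phi_2) = -0.153 / 0.82 = -0.186585,   B = c_1 / (1 - phi_2) = 0 / 0.82 = 0.
Insert (E2) into (E0): gamma(0) (1 - phi_2^2) = phi_1 (1 + phi_2) gamma(1) + c_0.
  phi_1 (1 + phi_2) = (-0.153)(1.18) = -0.18054,   1 - phi_2^2 = 0.9676.
Replace gamma(1) by A gamma(0) + B and collect gamma(0):
  gamma(0) [0.9676 - (-0.18054)(-0.186585)] = c_0 = 3
  gamma(0) * 0.933914 = 3
  gamma(0) = 3 / 0.933914 = 3.212288.
Therefore gamma(0) = 3.2123 (to 4 decimal places).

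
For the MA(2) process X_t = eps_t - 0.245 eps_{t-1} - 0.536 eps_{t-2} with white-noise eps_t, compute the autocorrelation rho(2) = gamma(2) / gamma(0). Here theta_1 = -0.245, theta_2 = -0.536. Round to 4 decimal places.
\rho(2) = -0.3978

For an MA(q) process with theta_0 = 1, the autocovariance is
  gamma(k) = sigma^2 * sum_{i=0..q-k} theta_i * theta_{i+k},
and rho(k) = gamma(k) / gamma(0). Sigma^2 cancels.
  numerator   = (1)*(-0.536) = -0.536.
  denominator = (1)^2 + (-0.245)^2 + (-0.536)^2 = 1.347321.
  rho(2) = -0.536 / 1.347321 = -0.3978.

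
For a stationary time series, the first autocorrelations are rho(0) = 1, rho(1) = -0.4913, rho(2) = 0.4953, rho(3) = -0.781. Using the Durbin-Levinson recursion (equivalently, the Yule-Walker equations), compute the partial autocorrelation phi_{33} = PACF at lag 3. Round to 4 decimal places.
\phi_{33} = -0.6749

The PACF at lag k is phi_{kk}, the last component of the solution
to the Yule-Walker system G_k phi = r_k where
  (G_k)_{ij} = rho(|i - j|), (r_k)_i = rho(i), i,j = 1..k.
Equivalently, Durbin-Levinson gives phi_{kk} iteratively:
  phi_{11} = rho(1)
  phi_{kk} = [rho(k) - sum_{j=1..k-1} phi_{k-1,j} rho(k-j)]
            / [1 - sum_{j=1..k-1} phi_{k-1,j} rho(j)],
  phi_{k,j} = phi_{k-1,j} - phi_{kk} phi_{k-1,k-j},  j = 1..k-1.
Step k = 1:
  phi_11 = rho(1) = -0.4913.
Step k = 2:
  phi_22 = [rho(2) - phi_11 rho(1)] / [1 - phi_11 rho(1)] = [0.4953 - (-0.4913)(-0.4913)] / [1 - (-0.4913)(-0.4913)]
         = 0.25392431 / 0.75862431 = 0.334717.
  Update: phi_21 = phi_11 - phi_22 phi_11 = -0.4913 - (0.334717)(-0.4913) = -0.326854.
Step k = 3:
  phi_33 = [rho(3) - phi_21 rho(2) - phi_22 rho(1)] / [1 - phi_21 rho(1) - phi_22 rho(2)]
    numerator   = -0.781 - (-0.326854)(0.4953) - (0.334717)(-0.4913) = -0.45466303
    denominator = 1 - (-0.326854)(-0.4913) - (0.334717)(0.4953) = 0.67363157
  phi_33 = -0.45466303 / 0.67363157 = -0.6749.
Therefore phi_{33} = -0.6749.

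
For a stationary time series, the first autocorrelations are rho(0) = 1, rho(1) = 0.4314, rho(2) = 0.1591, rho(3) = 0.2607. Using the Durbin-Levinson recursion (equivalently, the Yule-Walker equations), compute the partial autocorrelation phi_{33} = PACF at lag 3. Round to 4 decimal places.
\phi_{33} = 0.2510

The PACF at lag k is phi_{kk}, the last component of the solution
to the Yule-Walker system G_k phi = r_k where
  (G_k)_{ij} = rho(|i - j|), (r_k)_i = rho(i), i,j = 1..k.
Equivalently, Durbin-Levinson gives phi_{kk} iteratively:
  phi_{11} = rho(1)
  phi_{kk} = [rho(k) - sum_{j=1..k-1} phi_{k-1,j} rho(k-j)]
            / [1 - sum_{j=1..k-1} phi_{k-1,j} rho(j)],
  phi_{k,j} = phi_{k-1,j} - phi_{kk} phi_{k-1,k-j},  j = 1..k-1.
Step k = 1:
  phi_11 = rho(1) = 0.4314.
Step k = 2:
  phi_22 = [rho(2) - phi_11 rho(1)] / [1 - phi_11 rho(1)] = [0.1591 - (0.4314)(0.4314)] / [1 - (0.4314)(0.4314)]
         = -0.02700596 / 0.81389404 = -0.033181.
  Update: phi_21 = phi_11 - phi_22 phi_11 = 0.4314 - (-0.033181)(0.4314) = 0.445714.
Step k = 3:
  phi_33 = [rho(3) - phi_21 rho(2) - phi_22 rho(1)] / [1 - phi_21 rho(1) - phi_22 rho(2)]
    numerator   = 0.2607 - (0.445714)(0.1591) - (-0.033181)(0.4314) = 0.2041012
    denominator = 1 - (0.445714)(0.4314) - (-0.033181)(0.1591) = 0.81299795
  phi_33 = 0.2041012 / 0.81299795 = 0.251.
Therefore phi_{33} = 0.2510.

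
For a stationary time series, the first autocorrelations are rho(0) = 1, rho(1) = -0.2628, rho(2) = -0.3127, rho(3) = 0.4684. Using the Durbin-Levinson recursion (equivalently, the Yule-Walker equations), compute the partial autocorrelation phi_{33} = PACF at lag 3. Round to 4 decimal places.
\phi_{33} = 0.3161

The PACF at lag k is phi_{kk}, the last component of the solution
to the Yule-Walker system G_k phi = r_k where
  (G_k)_{ij} = rho(|i - j|), (r_k)_i = rho(i), i,j = 1..k.
Equivalently, Durbin-Levinson gives phi_{kk} iteratively:
  phi_{11} = rho(1)
  phi_{kk} = [rho(k) - sum_{j=1..k-1} phi_{k-1,j} rho(k-j)]
            / [1 - sum_{j=1..k-1} phi_{k-1,j} rho(j)],
  phi_{k,j} = phi_{k-1,j} - phi_{kk} phi_{k-1,k-j},  j = 1..k-1.
Step k = 1:
  phi_11 = rho(1) = -0.2628.
Step k = 2:
  phi_22 = [rho(2) - phi_11 rho(1)] / [1 - phi_11 rho(1)] = [-0.3127 - (-0.2628)(-0.2628)] / [1 - (-0.2628)(-0.2628)]
         = -0.38176384 / 0.93093616 = -0.410086.
  Update: phi_21 = phi_11 - phi_22 phi_11 = -0.2628 - (-0.410086)(-0.2628) = -0.370571.
Step k = 3:
  phi_33 = [rho(3) - phi_21 rho(2) - phi_22 rho(1)] / [1 - phi_21 rho(1) - phi_22 rho(2)]
    numerator   = 0.4684 - (-0.370571)(-0.3127) - (-0.410086)(-0.2628) = 0.24475199
    denominator = 1 - (-0.370571)(-0.2628) - (-0.410086)(-0.3127) = 0.77438017
  phi_33 = 0.24475199 / 0.77438017 = 0.3161.
Therefore phi_{33} = 0.3161.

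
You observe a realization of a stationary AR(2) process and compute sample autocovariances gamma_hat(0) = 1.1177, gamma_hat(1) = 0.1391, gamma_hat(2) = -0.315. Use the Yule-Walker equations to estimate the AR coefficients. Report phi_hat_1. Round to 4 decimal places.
\hat\phi_{1} = 0.1620

The Yule-Walker equations for an AR(p) process read, in matrix form,
  Gamma_p phi = r_p,   with   (Gamma_p)_{ij} = gamma(|i - j|),
                       (r_p)_i = gamma(i),   i,j = 1..p.
Substitute the sample gammas (Toeplitz matrix and right-hand side of size 2):
  Gamma_p = [[1.1177, 0.1391], [0.1391, 1.1177]]
  r_p     = [0.1391, -0.315]
Written out:
  1.1177 phi_1 + 0.1391 phi_2 = 0.1391
  0.1391 phi_1 + 1.1177 phi_2 = -0.315
Solve by Cramer's rule:
  det = gamma(0)^2 - gamma(1)^2 = (1.1177)^2 - (0.1391)^2 = 1.24925329 - 0.01934881 = 1.22990448
  phi_hat_1 = [gamma(1) gamma(0) - gamma(1) gamma(2)] / det = [(0.1391)(1.1177) - (0.1391)(-0.315)] / 1.22990448 = 0.19928857 / 1.22990448 = 0.162
  phi_hat_2 = [gamma(0) gamma(2) - gamma(1)^2] / det = [(1.1177)(-0.315) - (0.1391)^2] / 1.22990448 = -0.37142431 / 1.22990448 = -0.302
So phi_hat = [0.1620, -0.3020].
Therefore phi_hat_1 = 0.1620.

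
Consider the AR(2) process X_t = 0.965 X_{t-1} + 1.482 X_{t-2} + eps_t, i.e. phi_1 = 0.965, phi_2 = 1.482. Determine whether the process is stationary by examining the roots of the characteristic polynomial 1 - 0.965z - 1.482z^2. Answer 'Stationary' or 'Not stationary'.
\text{Not stationary}

The AR(p) characteristic polynomial is P(z) = 1 - 0.965z - 1.482z^2.
Stationarity requires all roots to lie outside the unit circle, i.e. |z| > 1 for every root.
Set 1 + (-0.965) z + (-1.482) z^2 = 0, i.e. a z^2 + b z + c = 0 with a = -1.482, b = -0.965, c = 1.
Discriminant D = b^2 - 4ac = (-0.965)^2 - 4*(-1.482)*1 = 0.931225 - (-5.928) = 6.859225.
D >= 0, so the roots are real: z = (-b +/- sqrt(D)) / (2a) = (0.965 +/- 2.619012) / (-2.964).
  z_1 = (0.965 + 2.619012) / (-2.964) = -1.2092,   |z_1| = 1.2092.
  z_2 = (0.965 - 2.619012) / (-2.964) = 0.558,   |z_2| = 0.558.
Moduli of all roots: 1.2092, 0.5580.
All moduli strictly greater than 1? No.
Verdict: Not stationary.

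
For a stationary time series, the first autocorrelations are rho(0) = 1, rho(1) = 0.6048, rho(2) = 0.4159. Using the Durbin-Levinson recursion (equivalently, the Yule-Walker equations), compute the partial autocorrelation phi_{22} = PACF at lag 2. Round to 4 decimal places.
\phi_{22} = 0.0790

The PACF at lag k is phi_{kk}, the last component of the solution
to the Yule-Walker system G_k phi = r_k where
  (G_k)_{ij} = rho(|i - j|), (r_k)_i = rho(i), i,j = 1..k.
Equivalently, Durbin-Levinson gives phi_{kk} iteratively:
  phi_{11} = rho(1)
  phi_{kk} = [rho(k) - sum_{j=1..k-1} phi_{k-1,j} rho(k-j)]
            / [1 - sum_{j=1..k-1} phi_{k-1,j} rho(j)],
  phi_{k,j} = phi_{k-1,j} - phi_{kk} phi_{k-1,k-j},  j = 1..k-1.
Step k = 1:
  phi_11 = rho(1) = 0.6048.
Step k = 2:
  phi_22 = [rho(2) - phi_11 rho(1)] / [1 - phi_11 rho(1)] = [0.4159 - (0.6048)(0.6048)] / [1 - (0.6048)(0.6048)]
         = 0.05011696 / 0.63421696 = 0.079.
Therefore phi_{22} = 0.0790.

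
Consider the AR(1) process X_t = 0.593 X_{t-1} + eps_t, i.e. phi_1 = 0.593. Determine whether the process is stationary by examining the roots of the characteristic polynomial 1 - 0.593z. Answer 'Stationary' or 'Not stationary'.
\text{Stationary}

The AR(p) characteristic polynomial is P(z) = 1 - 0.593z.
Stationarity requires all roots to lie outside the unit circle, i.e. |z| > 1 for every root.
This is linear in z: 1 + (-0.593) z = 0  =>  z = -1/(-0.593) = 1.686341,  |z| = 1.686341.
Moduli of all roots: 1.6863.
All moduli strictly greater than 1? Yes.
Verdict: Stationary.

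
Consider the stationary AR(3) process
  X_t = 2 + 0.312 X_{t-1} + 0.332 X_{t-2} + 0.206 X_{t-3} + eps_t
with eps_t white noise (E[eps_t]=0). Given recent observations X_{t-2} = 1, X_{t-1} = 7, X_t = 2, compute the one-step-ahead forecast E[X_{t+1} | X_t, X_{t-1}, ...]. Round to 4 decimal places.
E[X_{t+1} \mid \mathcal F_t] = 5.1540

For an AR(p) model X_t = c + sum_i phi_i X_{t-i} + eps_t, the
one-step-ahead conditional mean is
  E[X_{t+1} | X_t, ...] = c + sum_i phi_i X_{t+1-i}.
Substitute known values:
  E[X_{t+1} | ...] = 2 + (0.312) * (2) + (0.332) * (7) + (0.206) * (1)
                   = 5.1540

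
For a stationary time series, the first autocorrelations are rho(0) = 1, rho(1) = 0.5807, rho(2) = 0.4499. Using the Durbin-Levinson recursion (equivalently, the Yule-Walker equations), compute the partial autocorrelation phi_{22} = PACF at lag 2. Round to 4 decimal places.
\phi_{22} = 0.1700

The PACF at lag k is phi_{kk}, the last component of the solution
to the Yule-Walker system G_k phi = r_k where
  (G_k)_{ij} = rho(|i - j|), (r_k)_i = rho(i), i,j = 1..k.
Equivalently, Durbin-Levinson gives phi_{kk} iteratively:
  phi_{11} = rho(1)
  phi_{kk} = [rho(k) - sum_{j=1..k-1} phi_{k-1,j} rho(k-j)]
            / [1 - sum_{j=1..k-1} phi_{k-1,j} rho(j)],
  phi_{k,j} = phi_{k-1,j} - phi_{kk} phi_{k-1,k-j},  j = 1..k-1.
Step k = 1:
  phi_11 = rho(1) = 0.5807.
Step k = 2:
  phi_22 = [rho(2) - phi_11 rho(1)] / [1 - phi_11 rho(1)] = [0.4499 - (0.5807)(0.5807)] / [1 - (0.5807)(0.5807)]
         = 0.11268751 / 0.66278751 = 0.17.
Therefore phi_{22} = 0.1700.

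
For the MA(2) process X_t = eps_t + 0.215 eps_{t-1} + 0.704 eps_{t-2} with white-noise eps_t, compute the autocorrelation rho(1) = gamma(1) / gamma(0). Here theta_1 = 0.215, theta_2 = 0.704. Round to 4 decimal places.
\rho(1) = 0.2376

For an MA(q) process with theta_0 = 1, the autocovariance is
  gamma(k) = sigma^2 * sum_{i=0..q-k} theta_i * theta_{i+k},
and rho(k) = gamma(k) / gamma(0). Sigma^2 cancels.
  numerator   = (1)*(0.215) + (0.215)*(0.704) = 0.36636.
  denominator = (1)^2 + (0.215)^2 + (0.704)^2 = 1.541841.
  rho(1) = 0.36636 / 1.541841 = 0.2376.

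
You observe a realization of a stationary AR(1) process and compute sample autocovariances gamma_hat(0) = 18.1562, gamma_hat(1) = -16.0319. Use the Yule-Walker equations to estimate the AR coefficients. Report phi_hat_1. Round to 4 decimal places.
\hat\phi_{1} = -0.8830

The Yule-Walker equations for an AR(p) process read, in matrix form,
  Gamma_p phi = r_p,   with   (Gamma_p)_{ij} = gamma(|i - j|),
                       (r_p)_i = gamma(i),   i,j = 1..p.
Substitute the sample gammas (Toeplitz matrix and right-hand side of size 1):
  Gamma_p = [[18.1562]]
  r_p     = [-16.0319]
With p = 1 this is the single equation gamma(0) phi_1 = gamma(1):
  phi_hat_1 = gamma(1) / gamma(0) = -16.0319 / 18.1562 = -0.8830.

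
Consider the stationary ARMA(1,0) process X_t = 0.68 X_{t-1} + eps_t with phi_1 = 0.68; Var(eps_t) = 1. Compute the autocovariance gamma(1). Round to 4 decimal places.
\gamma(1) = 1.2649

Multiply the model equation by X_{t-k} and take expectations. With theta_0 = psi_0 = 1 and psi_j the MA(infinity) weights, this gives
  gamma(k) - sum_i phi_i gamma(k-i) = c_k,
  c_k = sigma^2 * sum_{j=k..q} theta_j psi_{j-k}   (c_k = 0 for k > q),
using gamma(-m) = gamma(m).
Pure AR (q = 0): c_0 = sigma^2 = 1, c_k = 0 for k >= 1.
Equations for k = 0 and k = 1 (AR order 1):
  gamma(0) = phi_1 gamma(1) + c_0
  gamma(1) = phi_1 gamma(0) + c_1
Substituting the second into the first: gamma(0) (1 - phi_1^2) = c_0 + phi_1 c_1, so
  gamma(0) = c_0 / (1 - phi_1^2) = 1 / (1 - (0.68)^2) = 1 / 0.5376 = 1.860119.
  gamma(1) = phi_1 gamma(0) = (0.68)(1.860119) = 1.264881.
Therefore gamma(1) = 1.2649 (to 4 decimal places).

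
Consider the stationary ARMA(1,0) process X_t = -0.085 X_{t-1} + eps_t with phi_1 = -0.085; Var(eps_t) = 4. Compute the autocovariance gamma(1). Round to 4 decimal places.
\gamma(1) = -0.3425

Multiply the model equation by X_{t-k} and take expectations. With theta_0 = psi_0 = 1 and psi_j the MA(infinity) weights, this gives
  gamma(k) - sum_i phi_i gamma(k-i) = c_k,
  c_k = sigma^2 * sum_{j=k..q} theta_j psi_{j-k}   (c_k = 0 for k > q),
using gamma(-m) = gamma(m).
Pure AR (q = 0): c_0 = sigma^2 = 4, c_k = 0 for k >= 1.
Equations for k = 0 and k = 1 (AR order 1):
  gamma(0) = phi_1 gamma(1) + c_0
  gamma(1) = phi_1 gamma(0) + c_1
Substituting the second into the first: gamma(0) (1 - phi_1^2) = c_0 + phi_1 c_1, so
  gamma(0) = c_0 / (1 - phi_1^2) = 4 / (1 - (-0.085)^2) = 4 / 0.992775 = 4.02911.
  gamma(1) = phi_1 gamma(0) = (-0.085)(4.02911) = -0.342474.
Therefore gamma(1) = -0.3425 (to 4 decimal places).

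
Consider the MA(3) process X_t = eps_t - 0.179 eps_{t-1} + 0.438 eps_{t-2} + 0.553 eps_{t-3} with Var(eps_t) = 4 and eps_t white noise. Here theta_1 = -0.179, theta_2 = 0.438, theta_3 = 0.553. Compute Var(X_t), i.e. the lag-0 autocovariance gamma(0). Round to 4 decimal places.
\gamma(0) = 6.1188

For an MA(q) process X_t = eps_t + sum_i theta_i eps_{t-i} with
Var(eps_t) = sigma^2, the variance is
  gamma(0) = sigma^2 * (1 + sum_i theta_i^2).
  sum_i theta_i^2 = (-0.179)^2 + (0.438)^2 + (0.553)^2 = 0.032041 + 0.191844 + 0.305809 = 0.529694.
  gamma(0) = 4 * (1 + 0.529694) = 4 * 1.529694 = 6.118776, which rounds to 6.1188.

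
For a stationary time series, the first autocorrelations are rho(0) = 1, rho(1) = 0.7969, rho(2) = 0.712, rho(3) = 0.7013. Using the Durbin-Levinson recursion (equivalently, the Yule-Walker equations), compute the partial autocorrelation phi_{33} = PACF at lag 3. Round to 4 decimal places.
\phi_{33} = 0.2452

The PACF at lag k is phi_{kk}, the last component of the solution
to the Yule-Walker system G_k phi = r_k where
  (G_k)_{ij} = rho(|i - j|), (r_k)_i = rho(i), i,j = 1..k.
Equivalently, Durbin-Levinson gives phi_{kk} iteratively:
  phi_{11} = rho(1)
  phi_{kk} = [rho(k) - sum_{j=1..k-1} phi_{k-1,j} rho(k-j)]
            / [1 - sum_{j=1..k-1} phi_{k-1,j} rho(j)],
  phi_{k,j} = phi_{k-1,j} - phi_{kk} phi_{k-1,k-j},  j = 1..k-1.
Step k = 1:
  phi_11 = rho(1) = 0.7969.
Step k = 2:
  phi_22 = [rho(2) - phi_11 rho(1)] / [1 - phi_11 rho(1)] = [0.712 - (0.7969)(0.7969)] / [1 - (0.7969)(0.7969)]
         = 0.07695039 / 0.36495039 = 0.210852.
  Update: phi_21 = phi_11 - phi_22 phi_11 = 0.7969 - (0.210852)(0.7969) = 0.628872.
Step k = 3:
  phi_33 = [rho(3) - phi_21 rho(2) - phi_22 rho(1)] / [1 - phi_21 rho(1) - phi_22 rho(2)]
    numerator   = 0.7013 - (0.628872)(0.712) - (0.210852)(0.7969) = 0.08551523
    denominator = 1 - (0.628872)(0.7969) - (0.210852)(0.712) = 0.34872527
  phi_33 = 0.08551523 / 0.34872527 = 0.2452.
Therefore phi_{33} = 0.2452.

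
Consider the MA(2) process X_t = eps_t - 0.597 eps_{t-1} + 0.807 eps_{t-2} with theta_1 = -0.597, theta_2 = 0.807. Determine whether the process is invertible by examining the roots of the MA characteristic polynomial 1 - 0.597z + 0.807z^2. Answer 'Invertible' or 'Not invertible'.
\text{Invertible}

The MA(q) characteristic polynomial is P(z) = 1 - 0.597z + 0.807z^2.
Invertibility requires all roots to lie outside the unit circle, i.e. |z| > 1 for every root.
Set 1 + (-0.597) z + (0.807) z^2 = 0, i.e. a z^2 + b z + c = 0 with a = 0.807, b = -0.597, c = 1.
Discriminant D = b^2 - 4ac = (-0.597)^2 - 4*(0.807)*1 = 0.356409 - (3.228) = -2.871591.
D < 0, so the roots are the complex-conjugate pair z = (-b +/- i sqrt(-D)) / (2a) = 0.3699 +/- 1.0499i.
For a conjugate pair |z|^2 = z * conj(z) = (product of roots) = c/a = 1/(0.807) = 1.239157, so |z| = sqrt(1.239157) = 1.1132 for both roots.
Moduli of all roots: 1.1132, 1.1132.
All moduli strictly greater than 1? Yes.
Verdict: Invertible.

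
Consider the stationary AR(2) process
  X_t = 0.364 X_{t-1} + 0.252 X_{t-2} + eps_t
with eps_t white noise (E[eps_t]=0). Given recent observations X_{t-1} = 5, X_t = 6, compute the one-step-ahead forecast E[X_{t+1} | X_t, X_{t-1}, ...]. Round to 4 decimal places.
E[X_{t+1} \mid \mathcal F_t] = 3.4440

For an AR(p) model X_t = c + sum_i phi_i X_{t-i} + eps_t, the
one-step-ahead conditional mean is
  E[X_{t+1} | X_t, ...] = c + sum_i phi_i X_{t+1-i}.
Substitute known values:
  E[X_{t+1} | ...] = (0.364) * (6) + (0.252) * (5)
                   = 3.4440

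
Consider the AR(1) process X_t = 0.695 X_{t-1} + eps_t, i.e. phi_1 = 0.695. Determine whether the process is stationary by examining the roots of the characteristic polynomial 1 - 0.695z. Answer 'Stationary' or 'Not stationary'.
\text{Stationary}

The AR(p) characteristic polynomial is P(z) = 1 - 0.695z.
Stationarity requires all roots to lie outside the unit circle, i.e. |z| > 1 for every root.
This is linear in z: 1 + (-0.695) z = 0  =>  z = -1/(-0.695) = 1.438849,  |z| = 1.438849.
Moduli of all roots: 1.4388.
All moduli strictly greater than 1? Yes.
Verdict: Stationary.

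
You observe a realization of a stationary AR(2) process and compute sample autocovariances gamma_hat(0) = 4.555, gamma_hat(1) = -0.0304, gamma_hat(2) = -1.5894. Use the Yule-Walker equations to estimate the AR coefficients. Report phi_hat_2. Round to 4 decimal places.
\hat\phi_{2} = -0.3490

The Yule-Walker equations for an AR(p) process read, in matrix form,
  Gamma_p phi = r_p,   with   (Gamma_p)_{ij} = gamma(|i - j|),
                       (r_p)_i = gamma(i),   i,j = 1..p.
Substitute the sample gammas (Toeplitz matrix and right-hand side of size 2):
  Gamma_p = [[4.555, -0.0304], [-0.0304, 4.555]]
  r_p     = [-0.0304, -1.5894]
Written out:
  4.555 phi_1 - 0.0304 phi_2 = -0.0304
  -0.0304 phi_1 + 4.555 phi_2 = -1.5894
Solve by Cramer's rule:
  det = gamma(0)^2 - gamma(1)^2 = (4.555)^2 - (-0.0304)^2 = 20.748025 - 0.00092416 = 20.74710084
  phi_hat_1 = [gamma(1) gamma(0) - gamma(1) gamma(2)] / det = [(-0.0304)(4.555) - (-0.0304)(-1.5894)] / 20.74710084 = -0.18678976 / 20.74710084 = -0.009
  phi_hat_2 = [gamma(0) gamma(2) - gamma(1)^2] / det = [(4.555)(-1.5894) - (-0.0304)^2] / 20.74710084 = -7.24064116 / 20.74710084 = -0.349
So phi_hat = [-0.0090, -0.3490].
Therefore phi_hat_2 = -0.3490.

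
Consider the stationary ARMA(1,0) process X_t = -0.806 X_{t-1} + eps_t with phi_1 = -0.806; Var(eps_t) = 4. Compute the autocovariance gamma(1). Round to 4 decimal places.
\gamma(1) = -9.2019

Multiply the model equation by X_{t-k} and take expectations. With theta_0 = psi_0 = 1 and psi_j the MA(infinity) weights, this gives
  gamma(k) - sum_i phi_i gamma(k-i) = c_k,
  c_k = sigma^2 * sum_{j=k..q} theta_j psi_{j-k}   (c_k = 0 for k > q),
using gamma(-m) = gamma(m).
Pure AR (q = 0): c_0 = sigma^2 = 4, c_k = 0 for k >= 1.
Equations for k = 0 and k = 1 (AR order 1):
  gamma(0) = phi_1 gamma(1) + c_0
  gamma(1) = phi_1 gamma(0) + c_1
Substituting the second into the first: gamma(0) (1 - phi_1^2) = c_0 + phi_1 c_1, so
  gamma(0) = c_0 / (1 - phi_1^2) = 4 / (1 - (-0.806)^2) = 4 / 0.350364 = 11.416698.
  gamma(1) = phi_1 gamma(0) = (-0.806)(11.416698) = -9.201859.
Therefore gamma(1) = -9.2019 (to 4 decimal places).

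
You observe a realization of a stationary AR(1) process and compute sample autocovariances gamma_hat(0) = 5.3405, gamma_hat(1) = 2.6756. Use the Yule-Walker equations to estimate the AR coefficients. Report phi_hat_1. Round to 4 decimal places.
\hat\phi_{1} = 0.5010

The Yule-Walker equations for an AR(p) process read, in matrix form,
  Gamma_p phi = r_p,   with   (Gamma_p)_{ij} = gamma(|i - j|),
                       (r_p)_i = gamma(i),   i,j = 1..p.
Substitute the sample gammas (Toeplitz matrix and right-hand side of size 1):
  Gamma_p = [[5.3405]]
  r_p     = [2.6756]
With p = 1 this is the single equation gamma(0) phi_1 = gamma(1):
  phi_hat_1 = gamma(1) / gamma(0) = 2.6756 / 5.3405 = 0.5010.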